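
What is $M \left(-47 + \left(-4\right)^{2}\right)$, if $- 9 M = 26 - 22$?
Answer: $\frac{124}{9} \approx 13.778$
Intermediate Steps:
$M = - \frac{4}{9}$ ($M = - \frac{26 - 22}{9} = \left(- \frac{1}{9}\right) 4 = - \frac{4}{9} \approx -0.44444$)
$M \left(-47 + \left(-4\right)^{2}\right) = - \frac{4 \left(-47 + \left(-4\right)^{2}\right)}{9} = - \frac{4 \left(-47 + 16\right)}{9} = \left(- \frac{4}{9}\right) \left(-31\right) = \frac{124}{9}$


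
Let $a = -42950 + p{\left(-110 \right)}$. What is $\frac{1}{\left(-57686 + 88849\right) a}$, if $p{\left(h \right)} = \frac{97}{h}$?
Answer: $- \frac{10}{13384783301} \approx -7.4712 \cdot 10^{-10}$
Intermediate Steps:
$a = - \frac{4724597}{110}$ ($a = -42950 + \frac{97}{-110} = -42950 + 97 \left(- \frac{1}{110}\right) = -42950 - \frac{97}{110} = - \frac{4724597}{110} \approx -42951.0$)
$\frac{1}{\left(-57686 + 88849\right) a} = \frac{1}{\left(-57686 + 88849\right) \left(- \frac{4724597}{110}\right)} = \frac{1}{31163} \left(- \frac{110}{4724597}\right) = - \frac{10}{13384783301}$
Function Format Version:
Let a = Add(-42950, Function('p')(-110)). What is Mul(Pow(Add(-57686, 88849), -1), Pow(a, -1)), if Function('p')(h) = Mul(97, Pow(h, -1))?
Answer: Rational(-10, 13384783301) ≈ -7.4712e-10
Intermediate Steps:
a = Rational(-4724597, 110) (a = Add(-42950, Mul(97, Pow(-110, -1))) = Add(-42950, Mul(97, Rational(-1, 110))) = Add(-42950, Rational(-97, 110)) = Rational(-4724597, 110) ≈ -42951.)
Mul(Pow(Add(-57686, 88849), -1), Pow(a, -1)) = Mul(Pow(Add(-57686, 88849), -1), Pow(Rational(-4724597, 110), -1)) = Mul(Pow(31163, -1), Rational(-110, 4724597)) = Mul(Rational(1, 31163), Rational(-110, 4724597)) = Rational(-10, 13384783301)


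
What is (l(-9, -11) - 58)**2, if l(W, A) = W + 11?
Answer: 3136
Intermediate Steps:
l(W, A) = 11 + W
(l(-9, -11) - 58)**2 = ((11 - 9) - 58)**2 = (2 - 58)**2 = (-56)**2 = 3136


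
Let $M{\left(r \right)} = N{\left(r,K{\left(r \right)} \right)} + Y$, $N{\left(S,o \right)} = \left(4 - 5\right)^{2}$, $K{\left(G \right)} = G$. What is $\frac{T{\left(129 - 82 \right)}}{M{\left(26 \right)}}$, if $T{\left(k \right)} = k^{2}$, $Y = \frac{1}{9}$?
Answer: $\frac{19881}{10} \approx 1988.1$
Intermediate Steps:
$N{\left(S,o \right)} = 1$ ($N{\left(S,o \right)} = \left(-1\right)^{2} = 1$)
$Y = \frac{1}{9} \approx 0.11111$
$M{\left(r \right)} = \frac{10}{9}$ ($M{\left(r \right)} = 1 + \frac{1}{9} = \frac{10}{9}$)
$\frac{T{\left(129 - 82 \right)}}{M{\left(26 \right)}} = \frac{\left(129 - 82\right)^{2}}{\frac{10}{9}} = 47^{2} \cdot \frac{9}{10} = 2209 \cdot \frac{9}{10} = \frac{19881}{10}$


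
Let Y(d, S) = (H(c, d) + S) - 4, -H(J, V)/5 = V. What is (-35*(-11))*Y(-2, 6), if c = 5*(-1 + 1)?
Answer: 4620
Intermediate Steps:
c = 0 (c = 5*0 = 0)
H(J, V) = -5*V
Y(d, S) = -4 + S - 5*d (Y(d, S) = (-5*d + S) - 4 = (S - 5*d) - 4 = -4 + S - 5*d)
(-35*(-11))*Y(-2, 6) = (-35*(-11))*(-4 + 6 - 5*(-2)) = 385*(-4 + 6 + 10) = 385*12 = 4620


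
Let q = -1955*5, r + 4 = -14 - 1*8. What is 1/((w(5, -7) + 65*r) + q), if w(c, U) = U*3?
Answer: -1/11486 ≈ -8.7062e-5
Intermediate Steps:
r = -26 (r = -4 + (-14 - 1*8) = -4 + (-14 - 8) = -4 - 22 = -26)
w(c, U) = 3*U
q = -9775
1/((w(5, -7) + 65*r) + q) = 1/((3*(-7) + 65*(-26)) - 9775) = 1/((-21 - 1690) - 9775) = 1/(-1711 - 9775) = 1/(-11486) = -1/11486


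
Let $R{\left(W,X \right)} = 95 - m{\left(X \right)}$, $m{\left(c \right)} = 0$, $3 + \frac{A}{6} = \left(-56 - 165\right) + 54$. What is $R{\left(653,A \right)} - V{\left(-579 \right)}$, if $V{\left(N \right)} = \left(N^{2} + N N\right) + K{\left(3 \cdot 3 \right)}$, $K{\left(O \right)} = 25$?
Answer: $-670412$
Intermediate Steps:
$V{\left(N \right)} = 25 + 2 N^{2}$ ($V{\left(N \right)} = \left(N^{2} + N N\right) + 25 = \left(N^{2} + N^{2}\right) + 25 = 2 N^{2} + 25 = 25 + 2 N^{2}$)
$A = -1020$ ($A = -18 + 6 \left(\left(-56 - 165\right) + 54\right) = -18 + 6 \left(-221 + 54\right) = -18 + 6 \left(-167\right) = -18 - 1002 = -1020$)
$R{\left(W,X \right)} = 95$ ($R{\left(W,X \right)} = 95 - 0 = 95 + 0 = 95$)
$R{\left(653,A \right)} - V{\left(-579 \right)} = 95 - \left(25 + 2 \left(-579\right)^{2}\right) = 95 - \left(25 + 2 \cdot 335241\right) = 95 - \left(25 + 670482\right) = 95 - 670507 = -670412$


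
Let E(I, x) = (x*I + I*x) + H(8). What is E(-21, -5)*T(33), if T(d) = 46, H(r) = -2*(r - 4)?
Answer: 9292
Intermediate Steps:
H(r) = 8 - 2*r (H(r) = -2*(-4 + r) = 8 - 2*r)
E(I, x) = -8 + 2*I*x (E(I, x) = (x*I + I*x) + (8 - 2*8) = (I*x + I*x) + (8 - 16) = 2*I*x - 8 = -8 + 2*I*x)
E(-21, -5)*T(33) = (-8 + 2*(-21)*(-5))*46 = (-8 + 210)*46 = 202*46 = 9292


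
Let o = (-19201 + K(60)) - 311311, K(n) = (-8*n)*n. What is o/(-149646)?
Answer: 179656/74823 ≈ 2.4011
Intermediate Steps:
K(n) = -8*n²
o = -359312 (o = (-19201 - 8*60²) - 311311 = (-19201 - 8*3600) - 311311 = (-19201 - 28800) - 311311 = -48001 - 311311 = -359312)
o/(-149646) = -359312/(-149646) = -359312*(-1/149646) = 179656/74823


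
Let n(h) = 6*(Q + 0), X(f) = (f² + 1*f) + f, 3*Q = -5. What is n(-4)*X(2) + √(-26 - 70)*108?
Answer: -80 + 432*I*√6 ≈ -80.0 + 1058.2*I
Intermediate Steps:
Q = -5/3 (Q = (⅓)*(-5) = -5/3 ≈ -1.6667)
X(f) = f² + 2*f (X(f) = (f² + f) + f = (f + f²) + f = f² + 2*f)
n(h) = -10 (n(h) = 6*(-5/3 + 0) = 6*(-5/3) = -10)
n(-4)*X(2) + √(-26 - 70)*108 = -20*(2 + 2) + √(-26 - 70)*108 = -20*4 + √(-96)*108 = -10*8 + (4*I*√6)*108 = -80 + 432*I*√6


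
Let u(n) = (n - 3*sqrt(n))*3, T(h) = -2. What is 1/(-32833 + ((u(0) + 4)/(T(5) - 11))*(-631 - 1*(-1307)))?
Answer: -1/33041 ≈ -3.0265e-5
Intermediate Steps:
u(n) = -9*sqrt(n) + 3*n
1/(-32833 + ((u(0) + 4)/(T(5) - 11))*(-631 - 1*(-1307))) = 1/(-32833 + (((-9*sqrt(0) + 3*0) + 4)/(-2 - 11))*(-631 - 1*(-1307))) = 1/(-32833 + (((-9*0 + 0) + 4)/(-13))*(-631 + 1307)) = 1/(-32833 + (((0 + 0) + 4)*(-1/13))*676) = 1/(-32833 + ((0 + 4)*(-1/13))*676) = 1/(-32833 + (4*(-1/13))*676) = 1/(-32833 - 4/13*676) = 1/(-32833 - 208) = 1/(-33041) = -1/33041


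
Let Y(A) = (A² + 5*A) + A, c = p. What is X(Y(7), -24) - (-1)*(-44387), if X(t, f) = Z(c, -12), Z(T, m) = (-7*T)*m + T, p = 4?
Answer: -44047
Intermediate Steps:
c = 4
Y(A) = A² + 6*A
Z(T, m) = T - 7*T*m (Z(T, m) = -7*T*m + T = T - 7*T*m)
X(t, f) = 340 (X(t, f) = 4*(1 - 7*(-12)) = 4*(1 + 84) = 4*85 = 340)
X(Y(7), -24) - (-1)*(-44387) = 340 - (-1)*(-44387) = 340 - 1*44387 = 340 - 44387 = -44047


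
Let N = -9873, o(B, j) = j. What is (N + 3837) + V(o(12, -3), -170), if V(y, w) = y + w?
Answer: -6209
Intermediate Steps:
V(y, w) = w + y
(N + 3837) + V(o(12, -3), -170) = (-9873 + 3837) + (-170 - 3) = -6036 - 173 = -6209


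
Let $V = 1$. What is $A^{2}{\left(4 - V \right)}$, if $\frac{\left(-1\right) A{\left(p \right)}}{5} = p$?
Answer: $225$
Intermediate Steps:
$A{\left(p \right)} = - 5 p$
$A^{2}{\left(4 - V \right)} = \left(- 5 \left(4 - 1\right)\right)^{2} = \left(\left(-5\right) 3\right)^{2} = \left(-15\right)^{2} = 225$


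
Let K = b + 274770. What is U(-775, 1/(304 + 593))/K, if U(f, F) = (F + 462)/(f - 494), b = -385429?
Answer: 414415/125962365087 ≈ 3.2900e-6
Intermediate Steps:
U(f, F) = (462 + F)/(-494 + f)
K = -110659 (K = -385429 + 274770 = -110659)
U(-775, 1/(304 + 593))/K = ((462 + 1/(304 + 593))/(-494 - 775))/(-110659) = ((462 + 1/897)/(-1269))*(-1/110659) = -(462 + 1/897)/1269*(-1/110659) = -1/1269*414415/897*(-1/110659) = -414415/1138293*(-1/110659) = 414415/125962365087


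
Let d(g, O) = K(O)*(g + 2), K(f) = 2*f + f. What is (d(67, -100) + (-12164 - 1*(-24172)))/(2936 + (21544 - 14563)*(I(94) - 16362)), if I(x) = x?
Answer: 2173/28390993 ≈ 7.6538e-5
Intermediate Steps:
K(f) = 3*f
d(g, O) = 3*O*(2 + g) (d(g, O) = (3*O)*(g + 2) = (3*O)*(2 + g) = 3*O*(2 + g))
(d(67, -100) + (-12164 - 1*(-24172)))/(2936 + (21544 - 14563)*(I(94) - 16362)) = (3*(-100)*(2 + 67) + (-12164 - 1*(-24172)))/(2936 + (21544 - 14563)*(94 - 16362)) = (3*(-100)*69 + (-12164 + 24172))/(2936 + 6981*(-16268)) = (-20700 + 12008)/(2936 - 113566908) = -8692/(-113563972) = -8692*(-1/113563972) = 2173/28390993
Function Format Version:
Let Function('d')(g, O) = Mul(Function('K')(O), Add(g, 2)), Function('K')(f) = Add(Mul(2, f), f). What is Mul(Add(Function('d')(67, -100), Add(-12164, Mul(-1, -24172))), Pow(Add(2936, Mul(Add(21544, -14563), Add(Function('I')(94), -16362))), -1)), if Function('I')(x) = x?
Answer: Rational(2173, 28390993) ≈ 7.6538e-5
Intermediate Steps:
Function('K')(f) = Mul(3, f)
Function('d')(g, O) = Mul(3, O, Add(2, g)) (Function('d')(g, O) = Mul(Mul(3, O), Add(g, 2)) = Mul(Mul(3, O), Add(2, g)) = Mul(3, O, Add(2, g)))
Mul(Add(Function('d')(67, -100), Add(-12164, Mul(-1, -24172))), Pow(Add(2936, Mul(Add(21544, -14563), Add(Function('I')(94), -16362))), -1)) = Mul(Add(Mul(3, -100, Add(2, 67)), Add(-12164, Mul(-1, -24172))), Pow(Add(2936, Mul(Add(21544, -14563), Add(94, -16362))), -1)) = Mul(Add(Mul(3, -100, 69), Add(-12164, 24172)), Pow(Add(2936, Mul(6981, -16268)), -1)) = Mul(Add(-20700, 12008), Pow(Add(2936, -113566908), -1)) = Mul(-8692, Pow(-113563972, -1)) = Mul(-8692, Rational(-1, 113563972)) = Rational(2173, 28390993)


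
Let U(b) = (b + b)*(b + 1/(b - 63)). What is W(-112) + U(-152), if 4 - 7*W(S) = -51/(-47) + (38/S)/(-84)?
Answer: 15375740467109/332737440 ≈ 46210.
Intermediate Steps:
U(b) = 2*b*(b + 1/(-63 + b)) (U(b) = (2*b)*(b + 1/(-63 + b)) = 2*b*(b + 1/(-63 + b)))
W(S) = 137/329 + 19/(294*S) (W(S) = 4/7 - (-51/(-47) + (38/S)/(-84))/7 = 4/7 - (-51*(-1/47) + (38/S)*(-1/84))/7 = 4/7 - (51/47 - 19/(42*S))/7 = 4/7 + (-51/329 + 19/(294*S)) = 137/329 + 19/(294*S))
W(-112) + U(-152) = (1/13818)*(893 + 5754*(-112))/(-112) + 2*(-152)*(1 + (-152)² - 63*(-152))/(-63 - 152) = (1/13818)*(-1/112)*(893 - 644448) + 2*(-152)*(1 + 23104 + 9576)/(-215) = (1/13818)*(-1/112)*(-643555) + 2*(-152)*(-1/215)*32681 = 643555/1547616 + 9935024/215 = 15375740467109/332737440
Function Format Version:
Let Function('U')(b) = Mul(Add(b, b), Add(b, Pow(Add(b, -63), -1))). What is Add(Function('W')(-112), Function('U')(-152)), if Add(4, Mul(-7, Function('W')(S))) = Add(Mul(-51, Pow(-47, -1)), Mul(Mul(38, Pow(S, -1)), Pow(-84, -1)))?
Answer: Rational(15375740467109, 332737440) ≈ 46210.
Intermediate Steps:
Function('U')(b) = Mul(2, b, Add(b, Pow(Add(-63, b), -1))) (Function('U')(b) = Mul(Mul(2, b), Add(b, Pow(Add(-63, b), -1))) = Mul(2, b, Add(b, Pow(Add(-63, b), -1))))
Function('W')(S) = Add(Rational(137, 329), Mul(Rational(19, 294), Pow(S, -1))) (Function('W')(S) = Add(Rational(4, 7), Mul(Rational(-1, 7), Add(Mul(-51, Pow(-47, -1)), Mul(Mul(38, Pow(S, -1)), Pow(-84, -1))))) = Add(Rational(4, 7), Mul(Rational(-1, 7), Add(Mul(-51, Rational(-1, 47)), Mul(Mul(38, Pow(S, -1)), Rational(-1, 84))))) = Add(Rational(4, 7), Mul(Rational(-1, 7), Add(Rational(51, 47), Mul(Rational(-19, 42), Pow(S, -1))))) = Add(Rational(4, 7), Add(Rational(-51, 329), Mul(Rational(19, 294), Pow(S, -1)))) = Add(Rational(137, 329), Mul(Rational(19, 294), Pow(S, -1))))
Add(Function('W')(-112), Function('U')(-152)) = Add(Mul(Rational(1, 13818), Pow(-112, -1), Add(893, Mul(5754, -112))), Mul(2, -152, Pow(Add(-63, -152), -1), Add(1, Pow(-152, 2), Mul(-63, -152)))) = Add(Mul(Rational(1, 13818), Rational(-1, 112), Add(893, -644448)), Mul(2, -152, Pow(-215, -1), Add(1, 23104, 9576))) = Add(Mul(Rational(1, 13818), Rational(-1, 112), -643555), Mul(2, -152, Rational(-1, 215), 32681)) = Add(Rational(643555, 1547616), Rational(9935024, 215)) = Rational(15375740467109, 332737440)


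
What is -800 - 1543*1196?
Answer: -1846228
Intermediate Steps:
-800 - 1543*1196 = -800 - 1845428 = -1846228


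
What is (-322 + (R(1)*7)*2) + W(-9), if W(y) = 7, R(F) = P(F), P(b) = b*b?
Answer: -301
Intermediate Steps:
P(b) = b²
R(F) = F²
(-322 + (R(1)*7)*2) + W(-9) = (-322 + (1²*7)*2) + 7 = (-322 + (1*7)*2) + 7 = (-322 + 7*2) + 7 = (-322 + 14) + 7 = -308 + 7 = -301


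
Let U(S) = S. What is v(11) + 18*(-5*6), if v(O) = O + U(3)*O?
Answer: -496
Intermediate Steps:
v(O) = 4*O (v(O) = O + 3*O = 4*O)
v(11) + 18*(-5*6) = 4*11 + 18*(-5*6) = 44 + 18*(-30) = 44 - 540 = -496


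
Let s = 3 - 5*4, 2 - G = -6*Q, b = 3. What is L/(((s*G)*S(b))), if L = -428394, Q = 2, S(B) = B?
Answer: 71399/119 ≈ 599.99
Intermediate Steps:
G = 14 (G = 2 - (-6)*2 = 2 - 1*(-12) = 2 + 12 = 14)
s = -17 (s = 3 - 20 = -17)
L/(((s*G)*S(b))) = -428394/(-17*14*3) = -428394/((-238*3)) = -428394/(-714) = -428394*(-1/714) = 71399/119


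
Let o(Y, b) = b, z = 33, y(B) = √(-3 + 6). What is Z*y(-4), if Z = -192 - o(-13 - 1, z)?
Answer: -225*√3 ≈ -389.71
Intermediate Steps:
y(B) = √3
Z = -225 (Z = -192 - 1*33 = -192 - 33 = -225)
Z*y(-4) = -225*√3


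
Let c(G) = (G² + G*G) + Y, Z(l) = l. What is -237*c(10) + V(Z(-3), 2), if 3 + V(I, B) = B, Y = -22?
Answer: -42187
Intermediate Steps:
c(G) = -22 + 2*G² (c(G) = (G² + G*G) - 22 = (G² + G²) - 22 = 2*G² - 22 = -22 + 2*G²)
V(I, B) = -3 + B
-237*c(10) + V(Z(-3), 2) = -237*(-22 + 2*10²) + (-3 + 2) = -237*(-22 + 2*100) - 1 = -237*(-22 + 200) - 1 = -237*178 - 1 = -42186 - 1 = -42187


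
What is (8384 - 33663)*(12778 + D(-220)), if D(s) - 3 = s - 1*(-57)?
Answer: -318970422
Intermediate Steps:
D(s) = 60 + s (D(s) = 3 + (s - 1*(-57)) = 3 + (s + 57) = 3 + (57 + s) = 60 + s)
(8384 - 33663)*(12778 + D(-220)) = (8384 - 33663)*(12778 + (60 - 220)) = -25279*(12778 - 160) = -25279*12618 = -318970422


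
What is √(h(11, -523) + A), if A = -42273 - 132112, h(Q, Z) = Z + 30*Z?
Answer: I*√190598 ≈ 436.58*I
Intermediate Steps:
h(Q, Z) = 31*Z
A = -174385
√(h(11, -523) + A) = √(31*(-523) - 174385) = √(-16213 - 174385) = √(-190598) = I*√190598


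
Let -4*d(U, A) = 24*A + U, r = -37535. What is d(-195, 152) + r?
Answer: -153593/4 ≈ -38398.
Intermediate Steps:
d(U, A) = -6*A - U/4 (d(U, A) = -(24*A + U)/4 = -(U + 24*A)/4 = -6*A - U/4)
d(-195, 152) + r = (-6*152 - 1/4*(-195)) - 37535 = (-912 + 195/4) - 37535 = -3453/4 - 37535 = -153593/4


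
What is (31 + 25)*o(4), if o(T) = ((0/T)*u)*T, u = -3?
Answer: 0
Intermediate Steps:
o(T) = 0 (o(T) = ((0/T)*(-3))*T = (0*(-3))*T = 0*T = 0)
(31 + 25)*o(4) = (31 + 25)*0 = 56*0 = 0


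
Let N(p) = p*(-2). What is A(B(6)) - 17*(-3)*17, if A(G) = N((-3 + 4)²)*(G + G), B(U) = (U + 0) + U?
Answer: 819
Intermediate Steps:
N(p) = -2*p
B(U) = 2*U (B(U) = U + U = 2*U)
A(G) = -4*G (A(G) = (-2*(-3 + 4)²)*(G + G) = (-2*1²)*(2*G) = (-2*1)*(2*G) = -4*G)
A(B(6)) - 17*(-3)*17 = -8*6 - 17*(-3)*17 = -4*12 + 51*17 = -48 + 867 = 819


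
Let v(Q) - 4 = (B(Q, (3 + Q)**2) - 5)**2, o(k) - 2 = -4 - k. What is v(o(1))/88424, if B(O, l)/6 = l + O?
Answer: 533/88424 ≈ 0.0060278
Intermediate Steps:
B(O, l) = 6*O + 6*l (B(O, l) = 6*(l + O) = 6*(O + l) = 6*O + 6*l)
o(k) = -2 - k (o(k) = 2 + (-4 - k) = -2 - k)
v(Q) = 4 + (-5 + 6*Q + 6*(3 + Q)**2)**2 (v(Q) = 4 + ((6*Q + 6*(3 + Q)**2) - 5)**2 = 4 + (-5 + 6*Q + 6*(3 + Q)**2)**2)
v(o(1))/88424 = (4 + (-5 + 6*(-2 - 1*1) + 6*(3 + (-2 - 1*1))**2)**2)/88424 = (4 + (-5 + 6*(-2 - 1) + 6*(3 + (-2 - 1))**2)**2)*(1/88424) = (4 + (-5 + 6*(-3) + 6*(3 - 3)**2)**2)*(1/88424) = (4 + (-5 - 18 + 6*0**2)**2)*(1/88424) = (4 + (-5 - 18 + 6*0)**2)*(1/88424) = (4 + (-5 - 18 + 0)**2)*(1/88424) = (4 + (-23)**2)*(1/88424) = (4 + 529)*(1/88424) = 533*(1/88424) = 533/88424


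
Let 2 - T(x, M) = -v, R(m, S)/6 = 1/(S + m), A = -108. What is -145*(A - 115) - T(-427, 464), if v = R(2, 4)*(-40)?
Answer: 32373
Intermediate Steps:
R(m, S) = 6/(S + m)
v = -40 (v = (6/(4 + 2))*(-40) = (6/6)*(-40) = (6*(⅙))*(-40) = 1*(-40) = -40)
T(x, M) = -38 (T(x, M) = 2 - (-1)*(-40) = 2 - 1*40 = 2 - 40 = -38)
-145*(A - 115) - T(-427, 464) = -145*(-108 - 115) - 1*(-38) = -145*(-223) + 38 = 32335 + 38 = 32373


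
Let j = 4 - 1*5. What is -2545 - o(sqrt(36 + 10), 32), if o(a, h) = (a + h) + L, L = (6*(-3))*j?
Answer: -2595 - sqrt(46) ≈ -2601.8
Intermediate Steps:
j = -1 (j = 4 - 5 = -1)
L = 18 (L = (6*(-3))*(-1) = -18*(-1) = 18)
o(a, h) = 18 + a + h (o(a, h) = (a + h) + 18 = 18 + a + h)
-2545 - o(sqrt(36 + 10), 32) = -2545 - (18 + sqrt(36 + 10) + 32) = -2545 - (18 + sqrt(46) + 32) = -2545 - (50 + sqrt(46)) = -2545 + (-50 - sqrt(46)) = -2595 - sqrt(46)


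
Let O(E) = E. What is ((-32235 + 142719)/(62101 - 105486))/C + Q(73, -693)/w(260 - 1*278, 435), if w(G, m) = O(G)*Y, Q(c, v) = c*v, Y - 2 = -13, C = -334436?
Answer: -1853589318373/7254752930 ≈ -255.50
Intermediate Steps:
Y = -11 (Y = 2 - 13 = -11)
w(G, m) = -11*G (w(G, m) = G*(-11) = -11*G)
((-32235 + 142719)/(62101 - 105486))/C + Q(73, -693)/w(260 - 1*278, 435) = ((-32235 + 142719)/(62101 - 105486))/(-334436) + (73*(-693))/((-11*(260 - 1*278))) = (110484/(-43385))*(-1/334436) - 50589*(-1/(11*(260 - 278))) = (110484*(-1/43385))*(-1/334436) - 50589/((-11*(-18))) = -110484/43385*(-1/334436) - 50589/198 = 27621/3627376465 - 50589*1/198 = 27621/3627376465 - 511/2 = -1853589318373/7254752930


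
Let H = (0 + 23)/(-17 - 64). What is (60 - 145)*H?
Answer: 1955/81 ≈ 24.136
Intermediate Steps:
H = -23/81 (H = 23/(-81) = 23*(-1/81) = -23/81 ≈ -0.28395)
(60 - 145)*H = (60 - 145)*(-23/81) = -85*(-23/81) = 1955/81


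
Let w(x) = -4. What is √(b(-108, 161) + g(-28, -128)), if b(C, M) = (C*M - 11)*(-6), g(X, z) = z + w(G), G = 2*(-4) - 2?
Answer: √104262 ≈ 322.90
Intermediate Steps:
G = -10 (G = -8 - 2 = -10)
g(X, z) = -4 + z (g(X, z) = z - 4 = -4 + z)
b(C, M) = 66 - 6*C*M (b(C, M) = (-11 + C*M)*(-6) = 66 - 6*C*M)
√(b(-108, 161) + g(-28, -128)) = √((66 - 6*(-108)*161) + (-4 - 128)) = √((66 + 104328) - 132) = √(104394 - 132) = √104262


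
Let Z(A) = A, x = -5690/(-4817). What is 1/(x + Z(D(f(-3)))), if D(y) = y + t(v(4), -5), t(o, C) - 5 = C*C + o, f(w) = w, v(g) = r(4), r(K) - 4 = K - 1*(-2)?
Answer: 4817/183919 ≈ 0.026191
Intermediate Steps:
r(K) = 6 + K (r(K) = 4 + (K - 1*(-2)) = 4 + (K + 2) = 4 + (2 + K) = 6 + K)
x = 5690/4817 (x = -5690*(-1/4817) = 5690/4817 ≈ 1.1812)
v(g) = 10 (v(g) = 6 + 4 = 10)
t(o, C) = 5 + o + C² (t(o, C) = 5 + (C*C + o) = 5 + (C² + o) = 5 + (o + C²) = 5 + o + C²)
D(y) = 40 + y (D(y) = y + (5 + 10 + (-5)²) = y + (5 + 10 + 25) = y + 40 = 40 + y)
1/(x + Z(D(f(-3)))) = 1/(5690/4817 + (40 - 3)) = 1/(5690/4817 + 37) = 1/(183919/4817) = 4817/183919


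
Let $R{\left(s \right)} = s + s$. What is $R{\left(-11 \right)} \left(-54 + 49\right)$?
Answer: $110$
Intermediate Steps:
$R{\left(s \right)} = 2 s$
$R{\left(-11 \right)} \left(-54 + 49\right) = 2 \left(-11\right) \left(-54 + 49\right) = \left(-22\right) \left(-5\right) = 110$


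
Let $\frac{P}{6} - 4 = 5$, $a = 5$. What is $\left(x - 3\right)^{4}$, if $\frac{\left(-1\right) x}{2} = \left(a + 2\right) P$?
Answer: $331869318561$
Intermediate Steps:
$P = 54$ ($P = 24 + 6 \cdot 5 = 24 + 30 = 54$)
$x = -756$ ($x = - 2 \left(5 + 2\right) 54 = - 2 \cdot 7 \cdot 54 = \left(-2\right) 378 = -756$)
$\left(x - 3\right)^{4} = \left(-756 - 3\right)^{4} = \left(-759\right)^{4} = 331869318561$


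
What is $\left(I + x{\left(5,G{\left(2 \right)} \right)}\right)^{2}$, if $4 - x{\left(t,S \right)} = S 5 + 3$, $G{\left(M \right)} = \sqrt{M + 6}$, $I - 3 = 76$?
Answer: $6600 - 1600 \sqrt{2} \approx 4337.3$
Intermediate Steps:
$I = 79$ ($I = 3 + 76 = 79$)
$G{\left(M \right)} = \sqrt{6 + M}$
$x{\left(t,S \right)} = 1 - 5 S$ ($x{\left(t,S \right)} = 4 - \left(S 5 + 3\right) = 4 - \left(5 S + 3\right) = 4 - \left(3 + 5 S\right) = 1 - 5 S$)
$\left(I + x{\left(5,G{\left(2 \right)} \right)}\right)^{2} = \left(79 + \left(1 - 5 \sqrt{6 + 2}\right)\right)^{2} = \left(79 + \left(1 - 5 \sqrt{8}\right)\right)^{2} = \left(79 + \left(1 - 5 \cdot 2 \sqrt{2}\right)\right)^{2} = \left(79 + \left(1 - 10 \sqrt{2}\right)\right)^{2} = \left(80 - 10 \sqrt{2}\right)^{2}$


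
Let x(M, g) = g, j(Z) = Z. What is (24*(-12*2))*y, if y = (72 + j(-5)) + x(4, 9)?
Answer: -43776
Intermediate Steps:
y = 76 (y = (72 - 5) + 9 = 67 + 9 = 76)
(24*(-12*2))*y = (24*(-12*2))*76 = (24*(-24))*76 = -576*76 = -43776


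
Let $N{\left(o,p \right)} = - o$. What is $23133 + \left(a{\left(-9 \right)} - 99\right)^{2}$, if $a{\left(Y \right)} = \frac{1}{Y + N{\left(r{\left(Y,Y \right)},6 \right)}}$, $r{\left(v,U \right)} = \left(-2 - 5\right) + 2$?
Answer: $\frac{527737}{16} \approx 32984.0$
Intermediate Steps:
$r{\left(v,U \right)} = -5$ ($r{\left(v,U \right)} = -7 + 2 = -5$)
$a{\left(Y \right)} = \frac{1}{5 + Y}$ ($a{\left(Y \right)} = \frac{1}{Y - -5} = \frac{1}{Y + 5} = \frac{1}{5 + Y}$)
$23133 + \left(a{\left(-9 \right)} - 99\right)^{2} = 23133 + \left(\frac{1}{5 - 9} - 99\right)^{2} = 23133 + \left(\frac{1}{-4} - 99\right)^{2} = 23133 + \left(- \frac{1}{4} - 99\right)^{2} = 23133 + \left(- \frac{397}{4}\right)^{2} = 23133 + \frac{157609}{16} = \frac{527737}{16}$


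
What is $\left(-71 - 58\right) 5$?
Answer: $-645$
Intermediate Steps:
$\left(-71 - 58\right) 5 = \left(-129\right) 5 = -645$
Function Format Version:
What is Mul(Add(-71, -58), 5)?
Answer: -645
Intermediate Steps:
Mul(Add(-71, -58), 5) = Mul(-129, 5) = -645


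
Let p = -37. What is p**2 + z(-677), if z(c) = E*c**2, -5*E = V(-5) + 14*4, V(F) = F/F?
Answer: -26117908/5 ≈ -5.2236e+6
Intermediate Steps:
V(F) = 1
E = -57/5 (E = -(1 + 14*4)/5 = -(1 + 56)/5 = -1/5*57 = -57/5 ≈ -11.400)
z(c) = -57*c**2/5
p**2 + z(-677) = (-37)**2 - 57/5*(-677)**2 = 1369 - 57/5*458329 = 1369 - 26124753/5 = -26117908/5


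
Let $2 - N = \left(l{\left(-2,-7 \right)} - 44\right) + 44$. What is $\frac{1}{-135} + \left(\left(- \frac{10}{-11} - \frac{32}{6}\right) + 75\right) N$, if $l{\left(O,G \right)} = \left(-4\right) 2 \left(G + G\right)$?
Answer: $- \frac{1048051}{135} \approx -7763.3$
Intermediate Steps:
$l{\left(O,G \right)} = - 16 G$ ($l{\left(O,G \right)} = - 8 \cdot 2 G = - 16 G$)
$N = -110$ ($N = 2 - \left(\left(\left(-16\right) \left(-7\right) - 44\right) + 44\right) = 2 - \left(\left(112 - 44\right) + 44\right) = 2 - \left(68 + 44\right) = 2 - 112 = -110$)
$\frac{1}{-135} + \left(\left(- \frac{10}{-11} - \frac{32}{6}\right) + 75\right) N = \frac{1}{-135} + \left(\left(- \frac{10}{-11} - \frac{32}{6}\right) + 75\right) \left(-110\right) = - \frac{1}{135} + \left(\left(\left(-10\right) \left(- \frac{1}{11}\right) - \frac{16}{3}\right) + 75\right) \left(-110\right) = - \frac{1}{135} + \left(\left(\frac{10}{11} - \frac{16}{3}\right) + 75\right) \left(-110\right) = - \frac{1}{135} + \left(- \frac{146}{33} + 75\right) \left(-110\right) = - \frac{1}{135} + \frac{2329}{33} \left(-110\right) = - \frac{1}{135} - \frac{23290}{3} = - \frac{1048051}{135}$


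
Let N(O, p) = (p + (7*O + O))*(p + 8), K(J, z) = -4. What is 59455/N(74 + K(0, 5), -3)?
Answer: 11891/557 ≈ 21.348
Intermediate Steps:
N(O, p) = (8 + p)*(p + 8*O) (N(O, p) = (p + 8*O)*(8 + p) = (8 + p)*(p + 8*O))
59455/N(74 + K(0, 5), -3) = 59455/((-3)² + 8*(-3) + 64*(74 - 4) + 8*(74 - 4)*(-3)) = 59455/(9 - 24 + 64*70 + 8*70*(-3)) = 59455/(9 - 24 + 4480 - 1680) = 59455/2785 = 59455*(1/2785) = 11891/557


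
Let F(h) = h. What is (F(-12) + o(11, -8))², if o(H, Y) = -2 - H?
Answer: 625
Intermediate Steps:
(F(-12) + o(11, -8))² = (-12 + (-2 - 1*11))² = (-12 + (-2 - 11))² = (-12 - 13)² = (-25)² = 625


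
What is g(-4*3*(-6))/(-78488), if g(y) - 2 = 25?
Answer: -27/78488 ≈ -0.00034400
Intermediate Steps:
g(y) = 27 (g(y) = 2 + 25 = 27)
g(-4*3*(-6))/(-78488) = 27/(-78488) = 27*(-1/78488) = -27/78488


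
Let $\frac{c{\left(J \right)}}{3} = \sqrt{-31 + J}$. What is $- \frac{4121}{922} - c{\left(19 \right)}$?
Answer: $- \frac{4121}{922} - 6 i \sqrt{3} \approx -4.4696 - 10.392 i$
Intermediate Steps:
$c{\left(J \right)} = 3 \sqrt{-31 + J}$
$- \frac{4121}{922} - c{\left(19 \right)} = - \frac{4121}{922} - 3 \sqrt{-31 + 19} = \left(-4121\right) \frac{1}{922} - 3 \sqrt{-12} = - \frac{4121}{922} - 3 \cdot 2 i \sqrt{3} = - \frac{4121}{922} - 6 i \sqrt{3}$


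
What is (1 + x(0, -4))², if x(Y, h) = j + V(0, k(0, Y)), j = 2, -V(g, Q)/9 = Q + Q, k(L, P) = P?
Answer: 9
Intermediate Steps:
V(g, Q) = -18*Q (V(g, Q) = -9*(Q + Q) = -18*Q)
x(Y, h) = 2 - 18*Y
(1 + x(0, -4))² = (1 + (2 - 18*0))² = (1 + (2 + 0))² = (1 + 2)² = 3² = 9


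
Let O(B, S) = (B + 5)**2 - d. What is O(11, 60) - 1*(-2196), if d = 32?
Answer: 2420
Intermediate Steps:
O(B, S) = -32 + (5 + B)**2 (O(B, S) = (B + 5)**2 - 1*32 = (5 + B)**2 - 32 = -32 + (5 + B)**2)
O(11, 60) - 1*(-2196) = (-32 + (5 + 11)**2) - 1*(-2196) = (-32 + 16**2) + 2196 = (-32 + 256) + 2196 = 224 + 2196 = 2420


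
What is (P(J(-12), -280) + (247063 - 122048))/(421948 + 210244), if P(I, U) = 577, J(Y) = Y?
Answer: 15699/79024 ≈ 0.19866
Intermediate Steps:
(P(J(-12), -280) + (247063 - 122048))/(421948 + 210244) = (577 + (247063 - 122048))/(421948 + 210244) = (577 + 125015)/632192 = 125592*(1/632192) = 15699/79024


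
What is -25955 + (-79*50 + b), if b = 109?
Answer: -29796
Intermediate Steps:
-25955 + (-79*50 + b) = -25955 + (-79*50 + 109) = -25955 + (-3950 + 109) = -25955 - 3841 = -29796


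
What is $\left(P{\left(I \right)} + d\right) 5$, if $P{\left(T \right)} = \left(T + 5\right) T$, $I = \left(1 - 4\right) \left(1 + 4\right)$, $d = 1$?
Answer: $755$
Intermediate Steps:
$I = -15$ ($I = \left(-3\right) 5 = -15$)
$P{\left(T \right)} = T \left(5 + T\right)$ ($P{\left(T \right)} = \left(5 + T\right) T = T \left(5 + T\right)$)
$\left(P{\left(I \right)} + d\right) 5 = \left(- 15 \left(5 - 15\right) + 1\right) 5 = \left(\left(-15\right) \left(-10\right) + 1\right) 5 = \left(150 + 1\right) 5 = 151 \cdot 5 = 755$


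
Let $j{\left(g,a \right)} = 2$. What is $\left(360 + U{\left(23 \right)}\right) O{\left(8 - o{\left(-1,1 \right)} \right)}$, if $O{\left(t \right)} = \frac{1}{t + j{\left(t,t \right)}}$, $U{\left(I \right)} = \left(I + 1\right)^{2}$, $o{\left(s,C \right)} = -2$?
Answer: $78$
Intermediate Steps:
$U{\left(I \right)} = \left(1 + I\right)^{2}$
$O{\left(t \right)} = \frac{1}{2 + t}$ ($O{\left(t \right)} = \frac{1}{t + 2} = \frac{1}{2 + t}$)
$\left(360 + U{\left(23 \right)}\right) O{\left(8 - o{\left(-1,1 \right)} \right)} = \frac{360 + \left(1 + 23\right)^{2}}{2 + \left(8 - -2\right)} = \frac{360 + 24^{2}}{2 + \left(8 + 2\right)} = \frac{360 + 576}{2 + 10} = \frac{936}{12} = 936 \cdot \frac{1}{12} = 78$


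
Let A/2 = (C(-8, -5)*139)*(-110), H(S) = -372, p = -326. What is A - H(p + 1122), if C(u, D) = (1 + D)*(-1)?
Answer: -121948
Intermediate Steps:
C(u, D) = -1 - D
A = -122320 (A = 2*(((-1 - 1*(-5))*139)*(-110)) = 2*(((-1 + 5)*139)*(-110)) = 2*((4*139)*(-110)) = 2*(556*(-110)) = 2*(-61160) = -122320)
A - H(p + 1122) = -122320 - 1*(-372) = -122320 + 372 = -121948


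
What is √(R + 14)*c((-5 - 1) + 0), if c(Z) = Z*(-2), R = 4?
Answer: 36*√2 ≈ 50.912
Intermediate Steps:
c(Z) = -2*Z
√(R + 14)*c((-5 - 1) + 0) = √(4 + 14)*(-2*((-5 - 1) + 0)) = √18*(-2*(-6 + 0)) = (3*√2)*(-2*(-6)) = (3*√2)*12 = 36*√2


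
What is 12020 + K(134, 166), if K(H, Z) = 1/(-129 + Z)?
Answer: 444741/37 ≈ 12020.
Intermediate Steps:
12020 + K(134, 166) = 12020 + 1/(-129 + 166) = 12020 + 1/37 = 444741/37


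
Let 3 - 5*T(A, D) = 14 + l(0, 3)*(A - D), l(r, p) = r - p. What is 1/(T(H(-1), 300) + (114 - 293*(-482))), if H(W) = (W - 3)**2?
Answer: 5/705837 ≈ 7.0838e-6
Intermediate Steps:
H(W) = (-3 + W)**2
T(A, D) = -11/5 - 3*D/5 + 3*A/5 (T(A, D) = 3/5 - (14 + (0 - 1*3)*(A - D))/5 = 3/5 - (14 + (0 - 3)*(A - D))/5 = 3/5 - (14 - 3*(A - D))/5 = 3/5 - (14 + (-3*A + 3*D))/5 = 3/5 - (14 - 3*A + 3*D)/5 = 3/5 + (-14/5 - 3*D/5 + 3*A/5) = -11/5 - 3*D/5 + 3*A/5)
1/(T(H(-1), 300) + (114 - 293*(-482))) = 1/((-11/5 - 3/5*300 + 3*(-3 - 1)**2/5) + (114 - 293*(-482))) = 1/((-11/5 - 180 + (3/5)*(-4)**2) + (114 + 141226)) = 1/((-11/5 - 180 + (3/5)*16) + 141340) = 1/((-11/5 - 180 + 48/5) + 141340) = 1/(-863/5 + 141340) = 1/(705837/5) = 5/705837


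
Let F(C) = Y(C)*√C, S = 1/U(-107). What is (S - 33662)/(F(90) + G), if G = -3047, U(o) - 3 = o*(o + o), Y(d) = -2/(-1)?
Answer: 75771366957/6858368579 + 149205186*√10/6858368579 ≈ 11.117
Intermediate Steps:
Y(d) = 2 (Y(d) = -2*(-1) = 2)
U(o) = 3 + 2*o² (U(o) = 3 + o*(o + o) = 3 + o*(2*o) = 3 + 2*o²)
S = 1/22901 (S = 1/(3 + 2*(-107)²) = 1/(3 + 2*11449) = 1/(3 + 22898) = 1/22901 ≈ 4.3666e-5)
F(C) = 2*√C
(S - 33662)/(F(90) + G) = (1/22901 - 33662)/(2*√90 - 3047) = -770893461/(22901*(2*(3*√10) - 3047)) = -770893461/(22901*(6*√10 - 3047)) = -770893461/(22901*(-3047 + 6*√10))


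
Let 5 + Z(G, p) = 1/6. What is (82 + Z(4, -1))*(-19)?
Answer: -8797/6 ≈ -1466.2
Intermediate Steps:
Z(G, p) = -29/6 (Z(G, p) = -5 + 1/6 = -5 + ⅙ = -29/6)
(82 + Z(4, -1))*(-19) = (82 - 29/6)*(-19) = (463/6)*(-19) = -8797/6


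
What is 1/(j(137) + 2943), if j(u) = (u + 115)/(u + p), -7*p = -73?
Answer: 86/253245 ≈ 0.00033959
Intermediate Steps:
p = 73/7 (p = -1/7*(-73) = 73/7 ≈ 10.429)
j(u) = (115 + u)/(73/7 + u) (j(u) = (u + 115)/(u + 73/7) = (115 + u)/(73/7 + u))
1/(j(137) + 2943) = 1/(7*(115 + 137)/(73 + 7*137) + 2943) = 1/(7*252/(73 + 959) + 2943) = 1/(7*252/1032 + 2943) = 1/(7*(1/1032)*252 + 2943) = 1/(147/86 + 2943) = 1/(253245/86) = 86/253245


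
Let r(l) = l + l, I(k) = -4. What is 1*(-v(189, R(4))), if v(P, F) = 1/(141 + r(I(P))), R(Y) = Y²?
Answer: -1/133 ≈ -0.0075188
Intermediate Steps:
r(l) = 2*l
v(P, F) = 1/133 (v(P, F) = 1/(141 + 2*(-4)) = 1/(141 - 8) = 1/133)
1*(-v(189, R(4))) = 1*(-1*1/133) = 1*(-1/133) = -1/133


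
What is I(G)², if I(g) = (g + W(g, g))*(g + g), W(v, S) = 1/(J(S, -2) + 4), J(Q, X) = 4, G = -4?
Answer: 961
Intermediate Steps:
W(v, S) = ⅛ (W(v, S) = 1/(4 + 4) = 1/8 = ⅛)
I(g) = 2*g*(⅛ + g) (I(g) = (g + ⅛)*(g + g) = (⅛ + g)*(2*g) = 2*g*(⅛ + g))
I(G)² = ((¼)*(-4)*(1 + 8*(-4)))² = ((¼)*(-4)*(1 - 32))² = ((¼)*(-4)*(-31))² = 31² = 961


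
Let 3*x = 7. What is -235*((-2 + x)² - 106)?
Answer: 223955/9 ≈ 24884.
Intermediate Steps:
x = 7/3 (x = (⅓)*7 = 7/3 ≈ 2.3333)
-235*((-2 + x)² - 106) = -235*((-2 + 7/3)² - 106) = -235*((⅓)² - 106) = -235*(⅑ - 106) = -235*(-953/9) = 223955/9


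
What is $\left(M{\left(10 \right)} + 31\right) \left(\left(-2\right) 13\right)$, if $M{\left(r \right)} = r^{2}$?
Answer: $-3406$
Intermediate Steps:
$\left(M{\left(10 \right)} + 31\right) \left(\left(-2\right) 13\right) = \left(10^{2} + 31\right) \left(\left(-2\right) 13\right) = \left(100 + 31\right) \left(-26\right) = 131 \left(-26\right) = -3406$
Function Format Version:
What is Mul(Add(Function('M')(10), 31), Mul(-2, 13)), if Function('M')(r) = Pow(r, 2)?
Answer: -3406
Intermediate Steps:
Mul(Add(Function('M')(10), 31), Mul(-2, 13)) = Mul(Add(Pow(10, 2), 31), Mul(-2, 13)) = Mul(Add(100, 31), -26) = Mul(131, -26) = -3406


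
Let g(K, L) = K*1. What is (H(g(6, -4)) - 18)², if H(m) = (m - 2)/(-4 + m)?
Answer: 256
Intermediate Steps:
g(K, L) = K
H(m) = (-2 + m)/(-4 + m)
(H(g(6, -4)) - 18)² = ((-2 + 6)/(-4 + 6) - 18)² = (4/2 - 18)² = ((½)*4 - 18)² = (2 - 18)² = (-16)² = 256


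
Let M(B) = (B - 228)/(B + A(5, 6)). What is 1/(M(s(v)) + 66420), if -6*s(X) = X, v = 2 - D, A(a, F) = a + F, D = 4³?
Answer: 64/4250227 ≈ 1.5058e-5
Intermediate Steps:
D = 64
A(a, F) = F + a
v = -62 (v = 2 - 1*64 = 2 - 64 = -62)
s(X) = -X/6
M(B) = (-228 + B)/(11 + B) (M(B) = (B - 228)/(B + (6 + 5)) = (-228 + B)/(B + 11) = (-228 + B)/(11 + B))
1/(M(s(v)) + 66420) = 1/((-228 - ⅙*(-62))/(11 - ⅙*(-62)) + 66420) = 1/((-228 + 31/3)/(11 + 31/3) + 66420) = 1/(-653/3/(64/3) + 66420) = 1/((3/64)*(-653/3) + 66420) = 1/(-653/64 + 66420) = 1/(4250227/64) = 64/4250227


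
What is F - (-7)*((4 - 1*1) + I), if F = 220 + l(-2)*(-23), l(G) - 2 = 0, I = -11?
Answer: 118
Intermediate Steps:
l(G) = 2 (l(G) = 2 + 0 = 2)
F = 174 (F = 220 + 2*(-23) = 220 - 46 = 174)
F - (-7)*((4 - 1*1) + I) = 174 - (-7)*((4 - 1*1) - 11) = 174 - (-7)*((4 - 1) - 11) = 174 - (-7)*(3 - 11) = 174 - (-7)*(-8) = 174 - 1*56 = 174 - 56 = 118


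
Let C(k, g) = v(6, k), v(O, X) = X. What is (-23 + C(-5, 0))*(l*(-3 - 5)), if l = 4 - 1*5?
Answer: -224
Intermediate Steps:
l = -1 (l = 4 - 5 = -1)
C(k, g) = k
(-23 + C(-5, 0))*(l*(-3 - 5)) = (-23 - 5)*(-(-3 - 5)) = -(-28)*(-8) = -28*8 = -224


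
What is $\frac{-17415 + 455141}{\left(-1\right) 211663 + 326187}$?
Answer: $\frac{218863}{57262} \approx 3.8221$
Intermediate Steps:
$\frac{-17415 + 455141}{\left(-1\right) 211663 + 326187} = \frac{437726}{-211663 + 326187} = \frac{437726}{114524} = 437726 \cdot \frac{1}{114524} = \frac{218863}{57262}$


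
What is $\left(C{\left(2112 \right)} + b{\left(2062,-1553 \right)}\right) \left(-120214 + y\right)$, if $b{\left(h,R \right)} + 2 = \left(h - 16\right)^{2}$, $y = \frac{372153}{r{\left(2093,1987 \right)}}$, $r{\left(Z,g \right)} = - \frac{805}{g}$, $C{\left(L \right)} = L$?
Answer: $- \frac{500337612447358}{115} \approx -4.3508 \cdot 10^{12}$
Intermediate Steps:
$y = - \frac{739468011}{805}$ ($y = \frac{372153}{\left(-805\right) \frac{1}{1987}} = \frac{372153}{- \frac{805}{1987}} = 372153 \left(- \frac{1987}{805}\right) = - \frac{739468011}{805} \approx -9.1859 \cdot 10^{5}$)
$b{\left(h,R \right)} = -2 + \left(-16 + h\right)^{2}$ ($b{\left(h,R \right)} = -2 + \left(h - 16\right)^{2} = -2 + \left(-16 + h\right)^{2}$)
$\left(C{\left(2112 \right)} + b{\left(2062,-1553 \right)}\right) \left(-120214 + y\right) = \left(2112 - \left(2 - \left(-16 + 2062\right)^{2}\right)\right) \left(-120214 - \frac{739468011}{805}\right) = \left(2112 - \left(2 - 2046^{2}\right)\right) \left(- \frac{836240281}{805}\right) = \left(2112 + \left(-2 + 4186116\right)\right) \left(- \frac{836240281}{805}\right) = \left(2112 + 4186114\right) \left(- \frac{836240281}{805}\right) = 4188226 \left(- \frac{836240281}{805}\right) = - \frac{500337612447358}{115}$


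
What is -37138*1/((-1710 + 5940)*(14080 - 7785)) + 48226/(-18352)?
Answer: -321209062669/122168575800 ≈ -2.6292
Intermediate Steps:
-37138*1/((-1710 + 5940)*(14080 - 7785)) + 48226/(-18352) = -37138/(6295*4230) + 48226*(-1/18352) = -37138/26627850 - 24113/9176 = -37138*1/26627850 - 24113/9176 = -18569/13313925 - 24113/9176 = -321209062669/122168575800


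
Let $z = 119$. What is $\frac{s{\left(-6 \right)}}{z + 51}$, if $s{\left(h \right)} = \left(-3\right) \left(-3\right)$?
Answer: $\frac{9}{170} \approx 0.052941$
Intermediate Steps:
$s{\left(h \right)} = 9$
$\frac{s{\left(-6 \right)}}{z + 51} = \frac{1}{119 + 51} \cdot 9 = \frac{1}{170} \cdot 9 = \frac{9}{170}$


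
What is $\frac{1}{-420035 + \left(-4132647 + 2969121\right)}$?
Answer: $- \frac{1}{1583561} \approx -6.3149 \cdot 10^{-7}$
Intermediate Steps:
$\frac{1}{-420035 + \left(-4132647 + 2969121\right)} = \frac{1}{-420035 - 1163526} = \frac{1}{-1583561} = - \frac{1}{1583561}$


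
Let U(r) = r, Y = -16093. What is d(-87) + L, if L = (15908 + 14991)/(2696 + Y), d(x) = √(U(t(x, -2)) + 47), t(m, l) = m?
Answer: -30899/13397 + 2*I*√10 ≈ -2.3064 + 6.3246*I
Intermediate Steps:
d(x) = √(47 + x) (d(x) = √(x + 47) = √(47 + x))
L = -30899/13397 (L = (15908 + 14991)/(2696 - 16093) = 30899/(-13397) = 30899*(-1/13397) = -30899/13397 ≈ -2.3064)
d(-87) + L = √(47 - 87) - 30899/13397 = √(-40) - 30899/13397 = 2*I*√10 - 30899/13397 = -30899/13397 + 2*I*√10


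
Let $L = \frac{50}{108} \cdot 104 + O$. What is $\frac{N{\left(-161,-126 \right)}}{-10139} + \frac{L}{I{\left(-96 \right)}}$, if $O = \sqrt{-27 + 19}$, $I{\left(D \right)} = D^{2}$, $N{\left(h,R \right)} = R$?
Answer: $\frac{11133383}{630726912} + \frac{i \sqrt{2}}{4608} \approx 0.017652 + 0.0003069 i$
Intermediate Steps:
$O = 2 i \sqrt{2}$ ($O = \sqrt{-8} = 2 i \sqrt{2} \approx 2.8284 i$)
$L = \frac{1300}{27} + 2 i \sqrt{2}$ ($L = \frac{50}{108} \cdot 104 + 2 i \sqrt{2} = 50 \cdot \frac{1}{108} \cdot 104 + 2 i \sqrt{2} = \frac{25}{54} \cdot 104 + 2 i \sqrt{2} = \frac{1300}{27} + 2 i \sqrt{2} \approx 48.148 + 2.8284 i$)
$\frac{N{\left(-161,-126 \right)}}{-10139} + \frac{L}{I{\left(-96 \right)}} = - \frac{126}{-10139} + \frac{\frac{1300}{27} + 2 i \sqrt{2}}{\left(-96\right)^{2}} = \left(-126\right) \left(- \frac{1}{10139}\right) + \frac{\frac{1300}{27} + 2 i \sqrt{2}}{9216} = \frac{126}{10139} + \left(\frac{1300}{27} + 2 i \sqrt{2}\right) \frac{1}{9216} = \frac{126}{10139} + \left(\frac{325}{62208} + \frac{i \sqrt{2}}{4608}\right) = \frac{11133383}{630726912} + \frac{i \sqrt{2}}{4608}$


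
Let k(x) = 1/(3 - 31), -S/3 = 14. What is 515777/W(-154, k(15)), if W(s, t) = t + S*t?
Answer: 14441756/41 ≈ 3.5224e+5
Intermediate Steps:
S = -42 (S = -3*14 = -42)
k(x) = -1/28 (k(x) = 1/(-28) = -1/28)
W(s, t) = -41*t (W(s, t) = t - 42*t = -41*t)
515777/W(-154, k(15)) = 515777/((-41*(-1/28))) = 515777/(41/28) = 515777*(28/41) = 14441756/41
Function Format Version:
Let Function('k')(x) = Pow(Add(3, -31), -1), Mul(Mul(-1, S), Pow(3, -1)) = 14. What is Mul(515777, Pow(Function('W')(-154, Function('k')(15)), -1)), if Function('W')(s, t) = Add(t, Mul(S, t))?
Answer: Rational(14441756, 41) ≈ 3.5224e+5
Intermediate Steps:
S = -42 (S = Mul(-3, 14) = -42)
Function('k')(x) = Rational(-1, 28) (Function('k')(x) = Pow(-28, -1) = Rational(-1, 28))
Function('W')(s, t) = Mul(-41, t) (Function('W')(s, t) = Add(t, Mul(-42, t)) = Mul(-41, t))
Mul(515777, Pow(Function('W')(-154, Function('k')(15)), -1)) = Mul(515777, Pow(Mul(-41, Rational(-1, 28)), -1)) = Mul(515777, Pow(Rational(41, 28), -1)) = Mul(515777, Rational(28, 41)) = Rational(14441756, 41)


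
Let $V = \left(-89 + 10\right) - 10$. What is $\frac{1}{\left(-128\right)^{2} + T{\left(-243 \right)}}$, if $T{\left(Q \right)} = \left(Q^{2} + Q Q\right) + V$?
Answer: $\frac{1}{134393} \approx 7.4409 \cdot 10^{-6}$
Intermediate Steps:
$V = -89$ ($V = -79 - 10 = -89$)
$T{\left(Q \right)} = -89 + 2 Q^{2}$ ($T{\left(Q \right)} = \left(Q^{2} + Q Q\right) - 89 = \left(Q^{2} + Q^{2}\right) - 89 = 2 Q^{2} - 89 = -89 + 2 Q^{2}$)
$\frac{1}{\left(-128\right)^{2} + T{\left(-243 \right)}} = \frac{1}{\left(-128\right)^{2} - \left(89 - 2 \left(-243\right)^{2}\right)} = \frac{1}{16384 + \left(-89 + 2 \cdot 59049\right)} = \frac{1}{16384 + \left(-89 + 118098\right)} = \frac{1}{16384 + 118009} = \frac{1}{134393}$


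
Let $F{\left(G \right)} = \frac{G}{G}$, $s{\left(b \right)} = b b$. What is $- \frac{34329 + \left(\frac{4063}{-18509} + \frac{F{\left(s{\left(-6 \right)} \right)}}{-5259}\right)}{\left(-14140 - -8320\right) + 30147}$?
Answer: $- \frac{3341523343573}{2367961741737} \approx -1.4111$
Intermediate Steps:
$s{\left(b \right)} = b^{2}$
$F{\left(G \right)} = 1$
$- \frac{34329 + \left(\frac{4063}{-18509} + \frac{F{\left(s{\left(-6 \right)} \right)}}{-5259}\right)}{\left(-14140 - -8320\right) + 30147} = - \frac{34329 + \left(\frac{4063}{-18509} + 1 \frac{1}{-5259}\right)}{\left(-14140 - -8320\right) + 30147} = - \frac{34329 + \left(4063 \left(- \frac{1}{18509}\right) + 1 \left(- \frac{1}{5259}\right)\right)}{\left(-14140 + 8320\right) + 30147} = - \frac{34329 - \frac{21385826}{97338831}}{-5820 + 30147} = - \frac{34329 - \frac{21385826}{97338831}}{24327} = - \frac{3341523343573}{97338831 \cdot 24327} = \left(-1\right) \frac{3341523343573}{2367961741737} = - \frac{3341523343573}{2367961741737}$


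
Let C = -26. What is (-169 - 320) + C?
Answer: -515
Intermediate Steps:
(-169 - 320) + C = (-169 - 320) - 26 = -489 - 26 = -515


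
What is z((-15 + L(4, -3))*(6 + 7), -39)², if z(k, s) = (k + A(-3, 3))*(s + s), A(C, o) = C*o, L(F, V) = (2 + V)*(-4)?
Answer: 140564736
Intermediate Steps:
L(F, V) = -8 - 4*V
z(k, s) = 2*s*(-9 + k) (z(k, s) = (k - 3*3)*(s + s) = (k - 9)*(2*s) = (-9 + k)*(2*s) = 2*s*(-9 + k))
z((-15 + L(4, -3))*(6 + 7), -39)² = (2*(-39)*(-9 + (-15 + (-8 - 4*(-3)))*(6 + 7)))² = (2*(-39)*(-9 + (-15 + (-8 + 12))*13))² = (2*(-39)*(-9 + (-15 + 4)*13))² = (2*(-39)*(-9 - 11*13))² = (2*(-39)*(-9 - 143))² = (2*(-39)*(-152))² = 11856² = 140564736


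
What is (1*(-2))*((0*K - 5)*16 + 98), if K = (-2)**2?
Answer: -36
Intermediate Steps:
K = 4
(1*(-2))*((0*K - 5)*16 + 98) = (1*(-2))*((0*4 - 5)*16 + 98) = -2*((0 - 5)*16 + 98) = -2*(-5*16 + 98) = -2*(-80 + 98) = -2*18 = -36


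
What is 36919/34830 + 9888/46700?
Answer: 103425817/81328050 ≈ 1.2717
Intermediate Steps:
36919/34830 + 9888/46700 = 36919*(1/34830) + 9888*(1/46700) = 36919/34830 + 2472/11675 = 103425817/81328050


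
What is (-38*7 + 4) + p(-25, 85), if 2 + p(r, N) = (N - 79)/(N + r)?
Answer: -2639/10 ≈ -263.90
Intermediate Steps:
p(r, N) = -2 + (-79 + N)/(N + r) (p(r, N) = -2 + (N - 79)/(N + r) = -2 + (-79 + N)/(N + r))
(-38*7 + 4) + p(-25, 85) = (-38*7 + 4) + (-79 - 1*85 - 2*(-25))/(85 - 25) = (-266 + 4) + (-79 - 85 + 50)/60 = -262 + (1/60)*(-114) = -262 - 19/10 = -2639/10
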